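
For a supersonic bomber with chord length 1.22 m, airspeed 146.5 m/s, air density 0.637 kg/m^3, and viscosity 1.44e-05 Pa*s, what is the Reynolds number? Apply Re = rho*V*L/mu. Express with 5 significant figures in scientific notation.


Step 1: Numerator = rho * V * L = 0.637 * 146.5 * 1.22 = 113.85101
Step 2: Re = 113.85101 / 1.44e-05
Step 3: Re = 7.9063e+06

7.9063e+06


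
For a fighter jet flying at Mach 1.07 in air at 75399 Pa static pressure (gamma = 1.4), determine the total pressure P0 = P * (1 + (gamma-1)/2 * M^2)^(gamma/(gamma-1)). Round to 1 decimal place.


Step 1: (gamma-1)/2 * M^2 = 0.2 * 1.1449 = 0.22898
Step 2: 1 + 0.22898 = 1.22898
Step 3: Exponent gamma/(gamma-1) = 3.5
Step 4: P0 = 75399 * 1.22898^3.5 = 155157.4 Pa

155157.4


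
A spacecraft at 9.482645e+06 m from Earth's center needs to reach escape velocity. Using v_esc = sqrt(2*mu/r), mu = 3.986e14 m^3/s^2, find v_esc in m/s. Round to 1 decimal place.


Step 1: 2*mu/r = 2 * 3.986e14 / 9.482645e+06 = 84069370.9403
Step 2: v_esc = sqrt(84069370.9403) = 9168.9 m/s

9168.9


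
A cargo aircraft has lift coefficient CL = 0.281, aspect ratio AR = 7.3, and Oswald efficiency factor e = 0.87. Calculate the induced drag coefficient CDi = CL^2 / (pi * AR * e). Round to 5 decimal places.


Step 1: CL^2 = 0.281^2 = 0.078961
Step 2: pi * AR * e = 3.14159 * 7.3 * 0.87 = 19.952255
Step 3: CDi = 0.078961 / 19.952255 = 0.00396

0.00396


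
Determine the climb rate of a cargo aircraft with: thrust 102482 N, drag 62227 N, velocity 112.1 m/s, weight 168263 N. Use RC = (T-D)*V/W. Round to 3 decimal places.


Step 1: Excess thrust = T - D = 102482 - 62227 = 40255 N
Step 2: Excess power = 40255 * 112.1 = 4512585.5 W
Step 3: RC = 4512585.5 / 168263 = 26.819 m/s

26.819


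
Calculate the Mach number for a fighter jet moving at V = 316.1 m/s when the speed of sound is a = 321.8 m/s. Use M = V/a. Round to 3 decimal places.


Step 1: M = V / a = 316.1 / 321.8
Step 2: M = 0.982

0.982


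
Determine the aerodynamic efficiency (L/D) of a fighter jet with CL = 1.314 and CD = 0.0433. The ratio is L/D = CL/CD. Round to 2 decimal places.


Step 1: L/D = CL / CD = 1.314 / 0.0433
Step 2: L/D = 30.35

30.35


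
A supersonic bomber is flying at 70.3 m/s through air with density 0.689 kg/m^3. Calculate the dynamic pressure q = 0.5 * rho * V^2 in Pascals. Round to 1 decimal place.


Step 1: V^2 = 70.3^2 = 4942.09
Step 2: q = 0.5 * 0.689 * 4942.09
Step 3: q = 1702.6 Pa

1702.6


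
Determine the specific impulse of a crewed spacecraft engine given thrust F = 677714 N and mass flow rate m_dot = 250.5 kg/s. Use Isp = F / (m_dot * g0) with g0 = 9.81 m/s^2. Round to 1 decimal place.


Step 1: m_dot * g0 = 250.5 * 9.81 = 2457.41
Step 2: Isp = 677714 / 2457.41 = 275.8 s

275.8


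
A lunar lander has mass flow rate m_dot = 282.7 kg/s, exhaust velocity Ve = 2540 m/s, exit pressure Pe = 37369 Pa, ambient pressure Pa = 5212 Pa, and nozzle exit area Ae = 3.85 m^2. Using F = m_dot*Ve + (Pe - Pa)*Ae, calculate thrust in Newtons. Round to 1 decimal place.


Step 1: Momentum thrust = m_dot * Ve = 282.7 * 2540 = 718058.0 N
Step 2: Pressure thrust = (Pe - Pa) * Ae = (37369 - 5212) * 3.85 = 123804.45 N
Step 3: Total thrust F = 718058.0 + 123804.45 = 841862.5 N

841862.5


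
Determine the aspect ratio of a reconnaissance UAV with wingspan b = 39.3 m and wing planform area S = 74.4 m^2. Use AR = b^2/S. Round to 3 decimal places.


Step 1: b^2 = 39.3^2 = 1544.49
Step 2: AR = 1544.49 / 74.4 = 20.759

20.759


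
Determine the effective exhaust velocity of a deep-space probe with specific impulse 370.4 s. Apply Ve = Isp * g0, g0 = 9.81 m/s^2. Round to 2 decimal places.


Step 1: Ve = Isp * g0 = 370.4 * 9.81
Step 2: Ve = 3633.62 m/s

3633.62


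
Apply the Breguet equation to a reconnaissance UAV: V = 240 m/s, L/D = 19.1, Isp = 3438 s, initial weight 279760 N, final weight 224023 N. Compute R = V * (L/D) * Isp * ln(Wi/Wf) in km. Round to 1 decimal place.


Step 1: Coefficient = V * (L/D) * Isp = 240 * 19.1 * 3438 = 15759792.0 m
Step 2: Wi/Wf = 279760 / 224023 = 1.2488
Step 3: ln(1.2488) = 0.222183
Step 4: R = 15759792.0 * 0.222183 = 3501563.7 m = 3501.6 km

3501.6


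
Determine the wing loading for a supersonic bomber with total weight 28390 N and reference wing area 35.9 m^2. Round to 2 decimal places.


Step 1: Wing loading = W / S = 28390 / 35.9
Step 2: Wing loading = 790.81 N/m^2

790.81


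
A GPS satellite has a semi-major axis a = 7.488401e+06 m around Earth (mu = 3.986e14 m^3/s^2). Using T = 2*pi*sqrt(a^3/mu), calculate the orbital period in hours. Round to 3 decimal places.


Step 1: a^3 / mu = 4.199207e+20 / 3.986e14 = 1.053489e+06
Step 2: sqrt(1.053489e+06) = 1026.3961 s
Step 3: T = 2*pi * 1026.3961 = 6449.04 s
Step 4: T in hours = 6449.04 / 3600 = 1.791 hours

1.791


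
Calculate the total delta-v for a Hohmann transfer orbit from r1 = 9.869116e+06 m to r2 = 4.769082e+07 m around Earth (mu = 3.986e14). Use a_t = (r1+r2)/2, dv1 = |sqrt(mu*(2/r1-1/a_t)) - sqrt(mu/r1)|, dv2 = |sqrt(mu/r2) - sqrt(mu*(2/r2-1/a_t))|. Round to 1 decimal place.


Step 1: Transfer semi-major axis a_t = (9.869116e+06 + 4.769082e+07) / 2 = 2.877997e+07 m
Step 2: v1 (circular at r1) = sqrt(mu/r1) = 6355.2 m/s
Step 3: v_t1 = sqrt(mu*(2/r1 - 1/a_t)) = 8180.91 m/s
Step 4: dv1 = |8180.91 - 6355.2| = 1825.71 m/s
Step 5: v2 (circular at r2) = 2891.02 m/s, v_t2 = 1692.95 m/s
Step 6: dv2 = |2891.02 - 1692.95| = 1198.07 m/s
Step 7: Total delta-v = 1825.71 + 1198.07 = 3023.8 m/s

3023.8


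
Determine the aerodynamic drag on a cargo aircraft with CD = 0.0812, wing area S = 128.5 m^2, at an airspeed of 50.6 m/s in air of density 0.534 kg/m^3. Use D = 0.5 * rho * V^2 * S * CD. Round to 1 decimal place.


Step 1: Dynamic pressure q = 0.5 * 0.534 * 50.6^2 = 683.6161 Pa
Step 2: Drag D = q * S * CD = 683.6161 * 128.5 * 0.0812
Step 3: D = 7133.0 N

7133.0


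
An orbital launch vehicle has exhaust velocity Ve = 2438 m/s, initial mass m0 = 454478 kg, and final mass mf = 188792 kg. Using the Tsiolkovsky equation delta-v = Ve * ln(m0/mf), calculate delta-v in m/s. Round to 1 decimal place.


Step 1: Mass ratio m0/mf = 454478 / 188792 = 2.407295
Step 2: ln(2.407295) = 0.878504
Step 3: delta-v = 2438 * 0.878504 = 2141.8 m/s

2141.8


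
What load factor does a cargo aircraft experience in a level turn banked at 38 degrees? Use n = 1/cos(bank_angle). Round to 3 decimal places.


Step 1: Convert 38 degrees to radians = 0.663225
Step 2: cos(38 deg) = 0.788011
Step 3: n = 1 / 0.788011 = 1.269

1.269


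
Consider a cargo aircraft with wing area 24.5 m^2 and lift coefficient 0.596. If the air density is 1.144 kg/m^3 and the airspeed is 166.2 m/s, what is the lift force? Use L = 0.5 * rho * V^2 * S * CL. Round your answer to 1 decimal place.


Step 1: Calculate dynamic pressure q = 0.5 * 1.144 * 166.2^2 = 0.5 * 1.144 * 27622.44 = 15800.0357 Pa
Step 2: Multiply by wing area and lift coefficient: L = 15800.0357 * 24.5 * 0.596
Step 3: L = 387100.8742 * 0.596 = 230712.1 N

230712.1


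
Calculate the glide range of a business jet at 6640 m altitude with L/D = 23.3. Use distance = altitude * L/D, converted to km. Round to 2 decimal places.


Step 1: Glide distance = altitude * L/D = 6640 * 23.3 = 154712.0 m
Step 2: Convert to km: 154712.0 / 1000 = 154.71 km

154.71


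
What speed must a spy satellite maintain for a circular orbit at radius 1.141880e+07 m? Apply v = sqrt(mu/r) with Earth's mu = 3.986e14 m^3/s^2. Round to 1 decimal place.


Step 1: mu / r = 3.986e14 / 1.141880e+07 = 34907345.7806
Step 2: v = sqrt(34907345.7806) = 5908.2 m/s

5908.2


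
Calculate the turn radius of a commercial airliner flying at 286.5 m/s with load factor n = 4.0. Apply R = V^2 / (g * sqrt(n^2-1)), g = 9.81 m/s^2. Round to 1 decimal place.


Step 1: V^2 = 286.5^2 = 82082.25
Step 2: n^2 - 1 = 4.0^2 - 1 = 15.0
Step 3: sqrt(15.0) = 3.872983
Step 4: R = 82082.25 / (9.81 * 3.872983) = 2160.4 m

2160.4


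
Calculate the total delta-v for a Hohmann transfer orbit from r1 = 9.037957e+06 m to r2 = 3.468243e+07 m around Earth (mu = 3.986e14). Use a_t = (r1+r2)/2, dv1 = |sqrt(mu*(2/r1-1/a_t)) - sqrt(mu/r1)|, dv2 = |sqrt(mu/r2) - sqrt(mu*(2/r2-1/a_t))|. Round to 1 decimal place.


Step 1: Transfer semi-major axis a_t = (9.037957e+06 + 3.468243e+07) / 2 = 2.186019e+07 m
Step 2: v1 (circular at r1) = sqrt(mu/r1) = 6641.0 m/s
Step 3: v_t1 = sqrt(mu*(2/r1 - 1/a_t)) = 8364.91 m/s
Step 4: dv1 = |8364.91 - 6641.0| = 1723.91 m/s
Step 5: v2 (circular at r2) = 3390.11 m/s, v_t2 = 2179.83 m/s
Step 6: dv2 = |3390.11 - 2179.83| = 1210.28 m/s
Step 7: Total delta-v = 1723.91 + 1210.28 = 2934.2 m/s

2934.2


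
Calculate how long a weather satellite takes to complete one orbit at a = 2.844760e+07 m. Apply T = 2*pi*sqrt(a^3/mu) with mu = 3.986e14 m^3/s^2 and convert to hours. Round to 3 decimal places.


Step 1: a^3 / mu = 2.302167e+22 / 3.986e14 = 5.775633e+07
Step 2: sqrt(5.775633e+07) = 7599.7587 s
Step 3: T = 2*pi * 7599.7587 = 47750.69 s
Step 4: T in hours = 47750.69 / 3600 = 13.264 hours

13.264


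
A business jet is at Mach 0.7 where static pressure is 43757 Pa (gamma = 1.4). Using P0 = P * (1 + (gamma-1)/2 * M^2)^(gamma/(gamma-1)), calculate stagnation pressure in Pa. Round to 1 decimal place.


Step 1: (gamma-1)/2 * M^2 = 0.2 * 0.49 = 0.098
Step 2: 1 + 0.098 = 1.098
Step 3: Exponent gamma/(gamma-1) = 3.5
Step 4: P0 = 43757 * 1.098^3.5 = 60695.4 Pa

60695.4


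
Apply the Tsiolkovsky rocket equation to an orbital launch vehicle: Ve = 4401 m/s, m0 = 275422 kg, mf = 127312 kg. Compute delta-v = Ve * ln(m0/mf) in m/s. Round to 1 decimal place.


Step 1: Mass ratio m0/mf = 275422 / 127312 = 2.163362
Step 2: ln(2.163362) = 0.771664
Step 3: delta-v = 4401 * 0.771664 = 3396.1 m/s

3396.1


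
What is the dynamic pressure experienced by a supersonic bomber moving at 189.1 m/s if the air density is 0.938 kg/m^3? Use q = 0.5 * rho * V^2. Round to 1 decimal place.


Step 1: V^2 = 189.1^2 = 35758.81
Step 2: q = 0.5 * 0.938 * 35758.81
Step 3: q = 16770.9 Pa

16770.9


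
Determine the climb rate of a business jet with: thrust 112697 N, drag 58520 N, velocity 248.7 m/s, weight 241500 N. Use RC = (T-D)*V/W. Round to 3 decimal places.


Step 1: Excess thrust = T - D = 112697 - 58520 = 54177 N
Step 2: Excess power = 54177 * 248.7 = 13473819.9 W
Step 3: RC = 13473819.9 / 241500 = 55.792 m/s

55.792


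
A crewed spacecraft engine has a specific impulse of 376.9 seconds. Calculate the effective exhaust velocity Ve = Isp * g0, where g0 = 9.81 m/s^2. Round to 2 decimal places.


Step 1: Ve = Isp * g0 = 376.9 * 9.81
Step 2: Ve = 3697.39 m/s

3697.39


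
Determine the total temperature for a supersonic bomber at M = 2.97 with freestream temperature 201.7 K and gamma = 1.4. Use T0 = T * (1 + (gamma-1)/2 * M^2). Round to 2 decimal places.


Step 1: (gamma-1)/2 = 0.2
Step 2: M^2 = 8.8209
Step 3: 1 + 0.2 * 8.8209 = 2.76418
Step 4: T0 = 201.7 * 2.76418 = 557.54 K

557.54


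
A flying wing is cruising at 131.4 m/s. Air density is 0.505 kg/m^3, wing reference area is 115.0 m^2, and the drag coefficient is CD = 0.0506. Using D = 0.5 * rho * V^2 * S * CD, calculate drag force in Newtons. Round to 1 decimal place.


Step 1: Dynamic pressure q = 0.5 * 0.505 * 131.4^2 = 4359.6549 Pa
Step 2: Drag D = q * S * CD = 4359.6549 * 115.0 * 0.0506
Step 3: D = 25368.8 N

25368.8


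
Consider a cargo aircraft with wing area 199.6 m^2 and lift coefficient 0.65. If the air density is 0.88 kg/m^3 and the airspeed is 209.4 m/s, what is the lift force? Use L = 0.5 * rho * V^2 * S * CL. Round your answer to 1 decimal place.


Step 1: Calculate dynamic pressure q = 0.5 * 0.88 * 209.4^2 = 0.5 * 0.88 * 43848.36 = 19293.2784 Pa
Step 2: Multiply by wing area and lift coefficient: L = 19293.2784 * 199.6 * 0.65
Step 3: L = 3850938.3686 * 0.65 = 2503109.9 N

2503109.9


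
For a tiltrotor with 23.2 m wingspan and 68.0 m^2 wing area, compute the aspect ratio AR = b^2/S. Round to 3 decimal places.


Step 1: b^2 = 23.2^2 = 538.24
Step 2: AR = 538.24 / 68.0 = 7.915

7.915


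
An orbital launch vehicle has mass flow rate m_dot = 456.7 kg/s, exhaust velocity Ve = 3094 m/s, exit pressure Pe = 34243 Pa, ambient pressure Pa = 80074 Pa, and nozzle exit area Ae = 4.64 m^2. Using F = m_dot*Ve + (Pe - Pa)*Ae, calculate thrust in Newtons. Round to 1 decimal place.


Step 1: Momentum thrust = m_dot * Ve = 456.7 * 3094 = 1413029.8 N
Step 2: Pressure thrust = (Pe - Pa) * Ae = (34243 - 80074) * 4.64 = -212655.84 N
Step 3: Total thrust F = 1413029.8 + -212655.84 = 1200374.0 N

1200374.0


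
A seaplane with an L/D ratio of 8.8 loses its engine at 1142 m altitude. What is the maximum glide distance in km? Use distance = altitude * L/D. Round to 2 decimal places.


Step 1: Glide distance = altitude * L/D = 1142 * 8.8 = 10049.6 m
Step 2: Convert to km: 10049.6 / 1000 = 10.05 km

10.05


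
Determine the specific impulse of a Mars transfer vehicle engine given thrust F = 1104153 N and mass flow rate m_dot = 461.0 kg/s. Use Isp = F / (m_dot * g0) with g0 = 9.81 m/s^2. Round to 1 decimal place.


Step 1: m_dot * g0 = 461.0 * 9.81 = 4522.41
Step 2: Isp = 1104153 / 4522.41 = 244.2 s

244.2


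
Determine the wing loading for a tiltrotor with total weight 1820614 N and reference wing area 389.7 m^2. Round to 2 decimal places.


Step 1: Wing loading = W / S = 1820614 / 389.7
Step 2: Wing loading = 4671.83 N/m^2

4671.83


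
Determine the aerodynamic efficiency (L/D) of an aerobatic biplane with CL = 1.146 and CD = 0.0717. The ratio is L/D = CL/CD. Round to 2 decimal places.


Step 1: L/D = CL / CD = 1.146 / 0.0717
Step 2: L/D = 15.98

15.98


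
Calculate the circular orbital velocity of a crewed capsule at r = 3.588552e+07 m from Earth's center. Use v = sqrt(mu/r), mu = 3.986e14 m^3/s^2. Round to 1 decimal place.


Step 1: mu / r = 3.986e14 / 3.588552e+07 = 11107544.2128
Step 2: v = sqrt(11107544.2128) = 3332.8 m/s

3332.8


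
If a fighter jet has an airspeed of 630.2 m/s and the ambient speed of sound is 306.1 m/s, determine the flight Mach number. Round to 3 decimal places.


Step 1: M = V / a = 630.2 / 306.1
Step 2: M = 2.059

2.059


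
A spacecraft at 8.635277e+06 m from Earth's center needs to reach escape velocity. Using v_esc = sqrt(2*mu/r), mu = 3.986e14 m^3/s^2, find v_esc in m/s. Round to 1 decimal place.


Step 1: 2*mu/r = 2 * 3.986e14 / 8.635277e+06 = 92318984.0928
Step 2: v_esc = sqrt(92318984.0928) = 9608.3 m/s

9608.3


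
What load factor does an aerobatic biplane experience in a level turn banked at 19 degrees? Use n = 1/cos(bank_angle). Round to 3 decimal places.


Step 1: Convert 19 degrees to radians = 0.331613
Step 2: cos(19 deg) = 0.945519
Step 3: n = 1 / 0.945519 = 1.058

1.058


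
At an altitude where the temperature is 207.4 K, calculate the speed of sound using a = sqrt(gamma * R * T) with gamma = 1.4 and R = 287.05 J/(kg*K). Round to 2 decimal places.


Step 1: gamma * R * T = 1.4 * 287.05 * 207.4 = 83347.838
Step 2: a = sqrt(83347.838) = 288.70 m/s

288.70


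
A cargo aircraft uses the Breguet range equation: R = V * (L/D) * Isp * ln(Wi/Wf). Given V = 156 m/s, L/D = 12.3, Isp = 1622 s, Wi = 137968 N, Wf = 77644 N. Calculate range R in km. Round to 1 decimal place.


Step 1: Coefficient = V * (L/D) * Isp = 156 * 12.3 * 1622 = 3112293.6 m
Step 2: Wi/Wf = 137968 / 77644 = 1.776931
Step 3: ln(1.776931) = 0.574887
Step 4: R = 3112293.6 * 0.574887 = 1789218.7 m = 1789.2 km

1789.2


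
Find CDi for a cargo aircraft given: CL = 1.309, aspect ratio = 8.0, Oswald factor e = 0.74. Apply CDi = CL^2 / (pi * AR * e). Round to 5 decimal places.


Step 1: CL^2 = 1.309^2 = 1.713481
Step 2: pi * AR * e = 3.14159 * 8.0 * 0.74 = 18.598229
Step 3: CDi = 1.713481 / 18.598229 = 0.09213

0.09213


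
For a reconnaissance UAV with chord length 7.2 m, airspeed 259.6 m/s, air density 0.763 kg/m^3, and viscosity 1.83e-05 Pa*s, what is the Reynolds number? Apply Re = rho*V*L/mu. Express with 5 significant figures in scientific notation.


Step 1: Numerator = rho * V * L = 0.763 * 259.6 * 7.2 = 1426.13856
Step 2: Re = 1426.13856 / 1.83e-05
Step 3: Re = 7.7931e+07

7.7931e+07


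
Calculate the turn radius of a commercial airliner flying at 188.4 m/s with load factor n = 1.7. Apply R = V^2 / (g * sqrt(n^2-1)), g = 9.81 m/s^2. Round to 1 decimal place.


Step 1: V^2 = 188.4^2 = 35494.56
Step 2: n^2 - 1 = 1.7^2 - 1 = 1.89
Step 3: sqrt(1.89) = 1.374773
Step 4: R = 35494.56 / (9.81 * 1.374773) = 2631.9 m

2631.9


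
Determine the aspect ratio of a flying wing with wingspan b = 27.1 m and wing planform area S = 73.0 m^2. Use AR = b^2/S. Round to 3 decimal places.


Step 1: b^2 = 27.1^2 = 734.41
Step 2: AR = 734.41 / 73.0 = 10.060

10.060


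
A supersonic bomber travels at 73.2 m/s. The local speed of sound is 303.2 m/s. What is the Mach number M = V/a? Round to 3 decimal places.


Step 1: M = V / a = 73.2 / 303.2
Step 2: M = 0.241

0.241


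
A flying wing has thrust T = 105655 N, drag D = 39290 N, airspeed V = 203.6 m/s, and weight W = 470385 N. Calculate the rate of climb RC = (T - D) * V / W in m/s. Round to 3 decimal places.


Step 1: Excess thrust = T - D = 105655 - 39290 = 66365 N
Step 2: Excess power = 66365 * 203.6 = 13511914.0 W
Step 3: RC = 13511914.0 / 470385 = 28.725 m/s

28.725


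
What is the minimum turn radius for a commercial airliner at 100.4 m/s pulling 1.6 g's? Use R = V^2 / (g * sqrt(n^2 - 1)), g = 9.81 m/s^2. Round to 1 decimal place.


Step 1: V^2 = 100.4^2 = 10080.16
Step 2: n^2 - 1 = 1.6^2 - 1 = 1.56
Step 3: sqrt(1.56) = 1.249
Step 4: R = 10080.16 / (9.81 * 1.249) = 822.7 m

822.7


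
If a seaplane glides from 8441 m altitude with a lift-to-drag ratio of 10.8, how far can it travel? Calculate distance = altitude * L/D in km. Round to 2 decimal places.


Step 1: Glide distance = altitude * L/D = 8441 * 10.8 = 91162.8 m
Step 2: Convert to km: 91162.8 / 1000 = 91.16 km

91.16


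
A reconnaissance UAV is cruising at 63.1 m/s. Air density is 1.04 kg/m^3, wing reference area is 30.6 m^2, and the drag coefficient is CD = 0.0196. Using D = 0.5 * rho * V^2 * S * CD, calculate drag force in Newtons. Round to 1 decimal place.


Step 1: Dynamic pressure q = 0.5 * 1.04 * 63.1^2 = 2070.4372 Pa
Step 2: Drag D = q * S * CD = 2070.4372 * 30.6 * 0.0196
Step 3: D = 1241.8 N

1241.8


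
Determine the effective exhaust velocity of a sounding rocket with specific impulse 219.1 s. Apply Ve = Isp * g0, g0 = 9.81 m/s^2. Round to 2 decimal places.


Step 1: Ve = Isp * g0 = 219.1 * 9.81
Step 2: Ve = 2149.37 m/s

2149.37


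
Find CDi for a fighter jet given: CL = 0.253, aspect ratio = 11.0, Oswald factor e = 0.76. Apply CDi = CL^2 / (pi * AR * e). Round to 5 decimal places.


Step 1: CL^2 = 0.253^2 = 0.064009
Step 2: pi * AR * e = 3.14159 * 11.0 * 0.76 = 26.263715
Step 3: CDi = 0.064009 / 26.263715 = 0.00244

0.00244


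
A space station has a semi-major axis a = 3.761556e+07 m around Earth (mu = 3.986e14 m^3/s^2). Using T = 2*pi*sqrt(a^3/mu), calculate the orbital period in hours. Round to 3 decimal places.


Step 1: a^3 / mu = 5.322340e+22 / 3.986e14 = 1.335258e+08
Step 2: sqrt(1.335258e+08) = 11555.3379 s
Step 3: T = 2*pi * 11555.3379 = 72604.33 s
Step 4: T in hours = 72604.33 / 3600 = 20.168 hours

20.168


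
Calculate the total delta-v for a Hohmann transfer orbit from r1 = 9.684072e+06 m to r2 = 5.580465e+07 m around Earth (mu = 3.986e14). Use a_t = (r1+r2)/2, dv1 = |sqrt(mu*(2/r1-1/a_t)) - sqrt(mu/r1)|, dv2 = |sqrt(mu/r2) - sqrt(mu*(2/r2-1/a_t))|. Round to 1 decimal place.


Step 1: Transfer semi-major axis a_t = (9.684072e+06 + 5.580465e+07) / 2 = 3.274436e+07 m
Step 2: v1 (circular at r1) = sqrt(mu/r1) = 6415.63 m/s
Step 3: v_t1 = sqrt(mu*(2/r1 - 1/a_t)) = 8375.42 m/s
Step 4: dv1 = |8375.42 - 6415.63| = 1959.78 m/s
Step 5: v2 (circular at r2) = 2672.6 m/s, v_t2 = 1453.43 m/s
Step 6: dv2 = |2672.6 - 1453.43| = 1219.17 m/s
Step 7: Total delta-v = 1959.78 + 1219.17 = 3179.0 m/s

3179.0


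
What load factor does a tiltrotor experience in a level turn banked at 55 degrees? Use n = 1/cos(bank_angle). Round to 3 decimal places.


Step 1: Convert 55 degrees to radians = 0.959931
Step 2: cos(55 deg) = 0.573576
Step 3: n = 1 / 0.573576 = 1.743

1.743


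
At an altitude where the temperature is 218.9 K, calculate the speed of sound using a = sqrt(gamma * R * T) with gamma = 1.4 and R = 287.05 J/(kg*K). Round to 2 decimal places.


Step 1: gamma * R * T = 1.4 * 287.05 * 218.9 = 87969.343
Step 2: a = sqrt(87969.343) = 296.60 m/s

296.60


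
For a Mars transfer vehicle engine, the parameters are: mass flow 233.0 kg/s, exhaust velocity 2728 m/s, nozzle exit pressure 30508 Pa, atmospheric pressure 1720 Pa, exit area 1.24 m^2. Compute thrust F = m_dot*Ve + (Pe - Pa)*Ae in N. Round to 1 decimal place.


Step 1: Momentum thrust = m_dot * Ve = 233.0 * 2728 = 635624.0 N
Step 2: Pressure thrust = (Pe - Pa) * Ae = (30508 - 1720) * 1.24 = 35697.12 N
Step 3: Total thrust F = 635624.0 + 35697.12 = 671321.1 N

671321.1


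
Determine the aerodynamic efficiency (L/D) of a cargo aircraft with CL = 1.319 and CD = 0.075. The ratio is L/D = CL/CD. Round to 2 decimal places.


Step 1: L/D = CL / CD = 1.319 / 0.075
Step 2: L/D = 17.59

17.59


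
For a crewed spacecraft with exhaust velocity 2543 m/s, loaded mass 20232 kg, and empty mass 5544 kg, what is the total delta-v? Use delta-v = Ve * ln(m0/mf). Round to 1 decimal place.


Step 1: Mass ratio m0/mf = 20232 / 5544 = 3.649351
Step 2: ln(3.649351) = 1.294549
Step 3: delta-v = 2543 * 1.294549 = 3292.0 m/s

3292.0


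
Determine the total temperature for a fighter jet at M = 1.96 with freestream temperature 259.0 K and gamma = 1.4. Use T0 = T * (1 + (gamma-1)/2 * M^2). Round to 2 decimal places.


Step 1: (gamma-1)/2 = 0.2
Step 2: M^2 = 3.8416
Step 3: 1 + 0.2 * 3.8416 = 1.76832
Step 4: T0 = 259.0 * 1.76832 = 457.99 K

457.99


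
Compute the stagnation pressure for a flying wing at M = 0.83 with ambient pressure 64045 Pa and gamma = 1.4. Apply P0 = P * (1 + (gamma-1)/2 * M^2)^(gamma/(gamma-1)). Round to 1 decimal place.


Step 1: (gamma-1)/2 * M^2 = 0.2 * 0.6889 = 0.13778
Step 2: 1 + 0.13778 = 1.13778
Step 3: Exponent gamma/(gamma-1) = 3.5
Step 4: P0 = 64045 * 1.13778^3.5 = 100621.1 Pa

100621.1


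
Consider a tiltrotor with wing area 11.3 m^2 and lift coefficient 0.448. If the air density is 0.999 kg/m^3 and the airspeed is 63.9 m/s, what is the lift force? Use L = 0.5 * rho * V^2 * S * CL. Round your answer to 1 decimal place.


Step 1: Calculate dynamic pressure q = 0.5 * 0.999 * 63.9^2 = 0.5 * 0.999 * 4083.21 = 2039.5634 Pa
Step 2: Multiply by wing area and lift coefficient: L = 2039.5634 * 11.3 * 0.448
Step 3: L = 23047.0664 * 0.448 = 10325.1 N

10325.1


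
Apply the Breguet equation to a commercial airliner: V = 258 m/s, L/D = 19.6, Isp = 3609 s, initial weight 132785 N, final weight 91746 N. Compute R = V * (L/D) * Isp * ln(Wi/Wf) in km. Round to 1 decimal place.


Step 1: Coefficient = V * (L/D) * Isp = 258 * 19.6 * 3609 = 18249991.2 m
Step 2: Wi/Wf = 132785 / 91746 = 1.447311
Step 3: ln(1.447311) = 0.369707
Step 4: R = 18249991.2 * 0.369707 = 6747156.6 m = 6747.2 km

6747.2


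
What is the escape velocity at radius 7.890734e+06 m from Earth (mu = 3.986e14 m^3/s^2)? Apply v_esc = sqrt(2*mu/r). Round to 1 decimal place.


Step 1: 2*mu/r = 2 * 3.986e14 / 7.890734e+06 = 101029891.5158
Step 2: v_esc = sqrt(101029891.5158) = 10051.4 m/s

10051.4


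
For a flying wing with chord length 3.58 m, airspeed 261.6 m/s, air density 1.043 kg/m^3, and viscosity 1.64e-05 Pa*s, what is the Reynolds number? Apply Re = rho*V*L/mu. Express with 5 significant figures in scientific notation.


Step 1: Numerator = rho * V * L = 1.043 * 261.6 * 3.58 = 976.798704
Step 2: Re = 976.798704 / 1.64e-05
Step 3: Re = 5.9561e+07

5.9561e+07


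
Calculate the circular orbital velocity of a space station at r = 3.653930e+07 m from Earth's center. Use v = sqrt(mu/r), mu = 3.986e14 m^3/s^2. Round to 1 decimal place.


Step 1: mu / r = 3.986e14 / 3.653930e+07 = 10908802.3033
Step 2: v = sqrt(10908802.3033) = 3302.8 m/s

3302.8


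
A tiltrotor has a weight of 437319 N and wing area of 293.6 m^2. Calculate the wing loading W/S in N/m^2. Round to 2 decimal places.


Step 1: Wing loading = W / S = 437319 / 293.6
Step 2: Wing loading = 1489.51 N/m^2

1489.51


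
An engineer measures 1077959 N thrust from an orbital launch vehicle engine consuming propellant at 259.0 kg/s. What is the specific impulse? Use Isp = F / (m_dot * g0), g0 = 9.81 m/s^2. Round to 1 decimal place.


Step 1: m_dot * g0 = 259.0 * 9.81 = 2540.79
Step 2: Isp = 1077959 / 2540.79 = 424.3 s

424.3


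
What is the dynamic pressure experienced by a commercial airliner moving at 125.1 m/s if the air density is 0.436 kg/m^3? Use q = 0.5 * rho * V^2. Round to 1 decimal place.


Step 1: V^2 = 125.1^2 = 15650.01
Step 2: q = 0.5 * 0.436 * 15650.01
Step 3: q = 3411.7 Pa

3411.7


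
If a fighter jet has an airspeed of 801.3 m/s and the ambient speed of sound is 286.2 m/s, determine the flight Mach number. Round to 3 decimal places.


Step 1: M = V / a = 801.3 / 286.2
Step 2: M = 2.800

2.800


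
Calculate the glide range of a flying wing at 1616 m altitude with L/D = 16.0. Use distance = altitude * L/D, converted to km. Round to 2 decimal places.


Step 1: Glide distance = altitude * L/D = 1616 * 16.0 = 25856.0 m
Step 2: Convert to km: 25856.0 / 1000 = 25.86 km

25.86


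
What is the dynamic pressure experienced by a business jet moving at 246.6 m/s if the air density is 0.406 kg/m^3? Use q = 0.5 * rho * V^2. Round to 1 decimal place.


Step 1: V^2 = 246.6^2 = 60811.56
Step 2: q = 0.5 * 0.406 * 60811.56
Step 3: q = 12344.7 Pa

12344.7


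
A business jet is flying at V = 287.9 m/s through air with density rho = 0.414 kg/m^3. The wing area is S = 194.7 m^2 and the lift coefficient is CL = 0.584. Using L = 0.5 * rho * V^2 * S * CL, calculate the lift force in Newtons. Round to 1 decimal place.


Step 1: Calculate dynamic pressure q = 0.5 * 0.414 * 287.9^2 = 0.5 * 0.414 * 82886.41 = 17157.4869 Pa
Step 2: Multiply by wing area and lift coefficient: L = 17157.4869 * 194.7 * 0.584
Step 3: L = 3340562.6936 * 0.584 = 1950888.6 N

1950888.6


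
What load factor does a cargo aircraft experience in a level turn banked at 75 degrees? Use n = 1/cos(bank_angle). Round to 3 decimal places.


Step 1: Convert 75 degrees to radians = 1.308997
Step 2: cos(75 deg) = 0.258819
Step 3: n = 1 / 0.258819 = 3.864

3.864


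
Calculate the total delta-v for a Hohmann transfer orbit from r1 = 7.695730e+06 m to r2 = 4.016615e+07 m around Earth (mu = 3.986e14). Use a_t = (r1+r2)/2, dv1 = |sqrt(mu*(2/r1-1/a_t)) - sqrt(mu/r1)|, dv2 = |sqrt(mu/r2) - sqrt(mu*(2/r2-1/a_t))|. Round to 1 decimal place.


Step 1: Transfer semi-major axis a_t = (7.695730e+06 + 4.016615e+07) / 2 = 2.393094e+07 m
Step 2: v1 (circular at r1) = sqrt(mu/r1) = 7196.87 m/s
Step 3: v_t1 = sqrt(mu*(2/r1 - 1/a_t)) = 9323.82 m/s
Step 4: dv1 = |9323.82 - 7196.87| = 2126.95 m/s
Step 5: v2 (circular at r2) = 3150.2 m/s, v_t2 = 1786.42 m/s
Step 6: dv2 = |3150.2 - 1786.42| = 1363.78 m/s
Step 7: Total delta-v = 2126.95 + 1363.78 = 3490.7 m/s

3490.7


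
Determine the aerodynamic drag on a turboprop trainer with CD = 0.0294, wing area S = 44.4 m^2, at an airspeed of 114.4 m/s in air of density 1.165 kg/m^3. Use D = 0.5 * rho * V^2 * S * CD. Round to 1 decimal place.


Step 1: Dynamic pressure q = 0.5 * 1.165 * 114.4^2 = 7623.3872 Pa
Step 2: Drag D = q * S * CD = 7623.3872 * 44.4 * 0.0294
Step 3: D = 9951.3 N

9951.3


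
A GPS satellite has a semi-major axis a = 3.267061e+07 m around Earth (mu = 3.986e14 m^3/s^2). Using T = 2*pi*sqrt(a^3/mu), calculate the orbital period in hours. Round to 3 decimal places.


Step 1: a^3 / mu = 3.487159e+22 / 3.986e14 = 8.748517e+07
Step 2: sqrt(8.748517e+07) = 9353.3507 s
Step 3: T = 2*pi * 9353.3507 = 58768.84 s
Step 4: T in hours = 58768.84 / 3600 = 16.325 hours

16.325


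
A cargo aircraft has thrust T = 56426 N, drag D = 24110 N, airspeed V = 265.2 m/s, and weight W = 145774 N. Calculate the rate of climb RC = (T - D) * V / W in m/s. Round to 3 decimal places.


Step 1: Excess thrust = T - D = 56426 - 24110 = 32316 N
Step 2: Excess power = 32316 * 265.2 = 8570203.2 W
Step 3: RC = 8570203.2 / 145774 = 58.791 m/s

58.791


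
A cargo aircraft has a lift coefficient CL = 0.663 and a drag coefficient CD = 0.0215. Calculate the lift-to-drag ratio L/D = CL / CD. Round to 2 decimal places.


Step 1: L/D = CL / CD = 0.663 / 0.0215
Step 2: L/D = 30.84

30.84


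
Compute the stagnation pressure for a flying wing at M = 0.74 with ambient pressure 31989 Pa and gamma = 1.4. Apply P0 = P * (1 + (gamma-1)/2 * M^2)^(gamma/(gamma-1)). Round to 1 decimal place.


Step 1: (gamma-1)/2 * M^2 = 0.2 * 0.5476 = 0.10952
Step 2: 1 + 0.10952 = 1.10952
Step 3: Exponent gamma/(gamma-1) = 3.5
Step 4: P0 = 31989 * 1.10952^3.5 = 46022.9 Pa

46022.9


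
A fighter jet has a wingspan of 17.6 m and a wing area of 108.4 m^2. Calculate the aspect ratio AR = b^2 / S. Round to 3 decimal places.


Step 1: b^2 = 17.6^2 = 309.76
Step 2: AR = 309.76 / 108.4 = 2.858

2.858


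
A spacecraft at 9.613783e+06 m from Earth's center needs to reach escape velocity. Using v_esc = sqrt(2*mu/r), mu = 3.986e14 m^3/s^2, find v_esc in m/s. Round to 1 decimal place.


Step 1: 2*mu/r = 2 * 3.986e14 / 9.613783e+06 = 82922612.2537
Step 2: v_esc = sqrt(82922612.2537) = 9106.2 m/s

9106.2


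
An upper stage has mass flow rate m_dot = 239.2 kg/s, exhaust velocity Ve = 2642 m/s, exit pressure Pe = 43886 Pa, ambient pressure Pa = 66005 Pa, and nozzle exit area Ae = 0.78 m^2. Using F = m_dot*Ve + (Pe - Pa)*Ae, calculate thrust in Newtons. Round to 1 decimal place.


Step 1: Momentum thrust = m_dot * Ve = 239.2 * 2642 = 631966.4 N
Step 2: Pressure thrust = (Pe - Pa) * Ae = (43886 - 66005) * 0.78 = -17252.82 N
Step 3: Total thrust F = 631966.4 + -17252.82 = 614713.6 N

614713.6


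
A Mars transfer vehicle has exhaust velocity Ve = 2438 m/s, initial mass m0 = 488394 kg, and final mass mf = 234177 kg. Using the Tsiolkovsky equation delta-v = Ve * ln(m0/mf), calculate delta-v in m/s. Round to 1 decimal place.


Step 1: Mass ratio m0/mf = 488394 / 234177 = 2.085576
Step 2: ln(2.085576) = 0.735045
Step 3: delta-v = 2438 * 0.735045 = 1792.0 m/s

1792.0


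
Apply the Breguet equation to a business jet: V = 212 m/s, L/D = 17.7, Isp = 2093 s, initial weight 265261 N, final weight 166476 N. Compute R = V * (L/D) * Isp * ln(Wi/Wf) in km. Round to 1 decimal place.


Step 1: Coefficient = V * (L/D) * Isp = 212 * 17.7 * 2093 = 7853773.2 m
Step 2: Wi/Wf = 265261 / 166476 = 1.593389
Step 3: ln(1.593389) = 0.465863
Step 4: R = 7853773.2 * 0.465863 = 3658783.1 m = 3658.8 km

3658.8


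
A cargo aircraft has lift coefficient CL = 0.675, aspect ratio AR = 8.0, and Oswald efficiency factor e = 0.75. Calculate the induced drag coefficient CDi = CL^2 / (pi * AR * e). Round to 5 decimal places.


Step 1: CL^2 = 0.675^2 = 0.455625
Step 2: pi * AR * e = 3.14159 * 8.0 * 0.75 = 18.849556
Step 3: CDi = 0.455625 / 18.849556 = 0.02417

0.02417


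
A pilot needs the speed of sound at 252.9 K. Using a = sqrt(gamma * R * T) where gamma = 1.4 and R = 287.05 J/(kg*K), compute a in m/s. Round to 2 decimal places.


Step 1: gamma * R * T = 1.4 * 287.05 * 252.9 = 101632.923
Step 2: a = sqrt(101632.923) = 318.80 m/s

318.80


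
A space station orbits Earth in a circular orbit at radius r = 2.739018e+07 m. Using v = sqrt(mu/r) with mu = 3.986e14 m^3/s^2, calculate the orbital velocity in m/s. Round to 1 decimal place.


Step 1: mu / r = 3.986e14 / 2.739018e+07 = 14552660.8441
Step 2: v = sqrt(14552660.8441) = 3814.8 m/s

3814.8


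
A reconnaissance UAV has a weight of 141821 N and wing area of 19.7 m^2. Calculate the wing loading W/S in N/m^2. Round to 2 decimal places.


Step 1: Wing loading = W / S = 141821 / 19.7
Step 2: Wing loading = 7199.04 N/m^2

7199.04


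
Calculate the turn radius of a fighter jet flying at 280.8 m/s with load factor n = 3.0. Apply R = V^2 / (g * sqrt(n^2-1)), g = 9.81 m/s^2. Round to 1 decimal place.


Step 1: V^2 = 280.8^2 = 78848.64
Step 2: n^2 - 1 = 3.0^2 - 1 = 8.0
Step 3: sqrt(8.0) = 2.828427
Step 4: R = 78848.64 / (9.81 * 2.828427) = 2841.7 m

2841.7


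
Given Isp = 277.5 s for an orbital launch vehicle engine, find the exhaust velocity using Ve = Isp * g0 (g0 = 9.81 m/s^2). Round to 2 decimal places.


Step 1: Ve = Isp * g0 = 277.5 * 9.81
Step 2: Ve = 2722.28 m/s

2722.28


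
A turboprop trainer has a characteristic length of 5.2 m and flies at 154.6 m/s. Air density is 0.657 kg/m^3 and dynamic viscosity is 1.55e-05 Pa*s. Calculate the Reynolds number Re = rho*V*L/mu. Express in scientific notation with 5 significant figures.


Step 1: Numerator = rho * V * L = 0.657 * 154.6 * 5.2 = 528.17544
Step 2: Re = 528.17544 / 1.55e-05
Step 3: Re = 3.4076e+07

3.4076e+07


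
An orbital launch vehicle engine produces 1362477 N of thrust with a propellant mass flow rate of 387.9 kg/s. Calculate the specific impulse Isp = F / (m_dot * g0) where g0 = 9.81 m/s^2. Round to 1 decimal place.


Step 1: m_dot * g0 = 387.9 * 9.81 = 3805.3
Step 2: Isp = 1362477 / 3805.3 = 358.0 s

358.0


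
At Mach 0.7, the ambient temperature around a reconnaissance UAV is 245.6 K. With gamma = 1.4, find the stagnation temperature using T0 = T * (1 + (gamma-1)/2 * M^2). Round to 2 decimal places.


Step 1: (gamma-1)/2 = 0.2
Step 2: M^2 = 0.49
Step 3: 1 + 0.2 * 0.49 = 1.098
Step 4: T0 = 245.6 * 1.098 = 269.67 K

269.67


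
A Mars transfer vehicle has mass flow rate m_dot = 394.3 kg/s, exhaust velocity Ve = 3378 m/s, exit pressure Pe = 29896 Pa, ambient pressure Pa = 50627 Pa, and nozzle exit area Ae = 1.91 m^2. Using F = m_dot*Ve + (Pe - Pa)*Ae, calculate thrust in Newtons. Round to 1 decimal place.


Step 1: Momentum thrust = m_dot * Ve = 394.3 * 3378 = 1331945.4 N
Step 2: Pressure thrust = (Pe - Pa) * Ae = (29896 - 50627) * 1.91 = -39596.21 N
Step 3: Total thrust F = 1331945.4 + -39596.21 = 1292349.2 N

1292349.2


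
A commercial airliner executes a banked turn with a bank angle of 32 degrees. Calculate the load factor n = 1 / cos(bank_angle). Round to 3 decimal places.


Step 1: Convert 32 degrees to radians = 0.558505
Step 2: cos(32 deg) = 0.848048
Step 3: n = 1 / 0.848048 = 1.179

1.179


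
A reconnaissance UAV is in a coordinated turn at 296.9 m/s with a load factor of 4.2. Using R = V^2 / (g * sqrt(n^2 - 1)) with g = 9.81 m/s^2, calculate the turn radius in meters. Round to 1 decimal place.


Step 1: V^2 = 296.9^2 = 88149.61
Step 2: n^2 - 1 = 4.2^2 - 1 = 16.64
Step 3: sqrt(16.64) = 4.079216
Step 4: R = 88149.61 / (9.81 * 4.079216) = 2202.8 m

2202.8


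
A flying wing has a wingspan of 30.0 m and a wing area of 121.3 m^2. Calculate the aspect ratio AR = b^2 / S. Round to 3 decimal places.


Step 1: b^2 = 30.0^2 = 900.0
Step 2: AR = 900.0 / 121.3 = 7.420

7.420


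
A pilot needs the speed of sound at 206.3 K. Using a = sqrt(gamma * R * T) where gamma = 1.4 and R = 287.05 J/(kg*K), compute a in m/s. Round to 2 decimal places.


Step 1: gamma * R * T = 1.4 * 287.05 * 206.3 = 82905.781
Step 2: a = sqrt(82905.781) = 287.93 m/s

287.93


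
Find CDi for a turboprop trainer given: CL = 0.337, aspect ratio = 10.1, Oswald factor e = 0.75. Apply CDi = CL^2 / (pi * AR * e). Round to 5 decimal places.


Step 1: CL^2 = 0.337^2 = 0.113569
Step 2: pi * AR * e = 3.14159 * 10.1 * 0.75 = 23.797564
Step 3: CDi = 0.113569 / 23.797564 = 0.00477

0.00477


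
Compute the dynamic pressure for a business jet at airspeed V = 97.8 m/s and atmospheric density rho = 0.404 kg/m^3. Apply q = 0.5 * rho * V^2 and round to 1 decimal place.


Step 1: V^2 = 97.8^2 = 9564.84
Step 2: q = 0.5 * 0.404 * 9564.84
Step 3: q = 1932.1 Pa

1932.1


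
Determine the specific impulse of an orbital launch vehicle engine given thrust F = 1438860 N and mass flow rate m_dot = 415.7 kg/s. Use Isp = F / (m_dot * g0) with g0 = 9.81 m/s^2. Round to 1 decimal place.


Step 1: m_dot * g0 = 415.7 * 9.81 = 4078.02
Step 2: Isp = 1438860 / 4078.02 = 352.8 s

352.8


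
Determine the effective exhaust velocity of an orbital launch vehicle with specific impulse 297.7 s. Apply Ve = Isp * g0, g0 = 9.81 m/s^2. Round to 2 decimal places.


Step 1: Ve = Isp * g0 = 297.7 * 9.81
Step 2: Ve = 2920.44 m/s

2920.44


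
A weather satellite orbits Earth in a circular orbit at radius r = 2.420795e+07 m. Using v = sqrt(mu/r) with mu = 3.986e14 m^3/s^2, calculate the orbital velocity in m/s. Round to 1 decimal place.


Step 1: mu / r = 3.986e14 / 2.420795e+07 = 16465665.205
Step 2: v = sqrt(16465665.205) = 4057.8 m/s

4057.8


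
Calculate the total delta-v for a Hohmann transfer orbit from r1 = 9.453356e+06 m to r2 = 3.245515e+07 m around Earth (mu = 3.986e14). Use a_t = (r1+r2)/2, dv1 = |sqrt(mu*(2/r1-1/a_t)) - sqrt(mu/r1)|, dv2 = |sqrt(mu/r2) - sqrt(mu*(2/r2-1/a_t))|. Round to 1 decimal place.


Step 1: Transfer semi-major axis a_t = (9.453356e+06 + 3.245515e+07) / 2 = 2.095425e+07 m
Step 2: v1 (circular at r1) = sqrt(mu/r1) = 6493.45 m/s
Step 3: v_t1 = sqrt(mu*(2/r1 - 1/a_t)) = 8081.3 m/s
Step 4: dv1 = |8081.3 - 6493.45| = 1587.85 m/s
Step 5: v2 (circular at r2) = 3504.51 m/s, v_t2 = 2353.88 m/s
Step 6: dv2 = |3504.51 - 2353.88| = 1150.63 m/s
Step 7: Total delta-v = 1587.85 + 1150.63 = 2738.5 m/s

2738.5


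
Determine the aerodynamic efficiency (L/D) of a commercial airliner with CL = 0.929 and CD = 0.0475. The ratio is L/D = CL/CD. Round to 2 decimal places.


Step 1: L/D = CL / CD = 0.929 / 0.0475
Step 2: L/D = 19.56

19.56


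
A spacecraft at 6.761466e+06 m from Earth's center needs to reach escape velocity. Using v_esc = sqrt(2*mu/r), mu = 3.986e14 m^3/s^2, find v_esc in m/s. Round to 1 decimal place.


Step 1: 2*mu/r = 2 * 3.986e14 / 6.761466e+06 = 117903425.0856
Step 2: v_esc = sqrt(117903425.0856) = 10858.3 m/s

10858.3


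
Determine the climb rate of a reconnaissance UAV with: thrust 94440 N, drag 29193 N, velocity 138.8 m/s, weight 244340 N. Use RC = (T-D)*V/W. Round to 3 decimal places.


Step 1: Excess thrust = T - D = 94440 - 29193 = 65247 N
Step 2: Excess power = 65247 * 138.8 = 9056283.6 W
Step 3: RC = 9056283.6 / 244340 = 37.064 m/s

37.064


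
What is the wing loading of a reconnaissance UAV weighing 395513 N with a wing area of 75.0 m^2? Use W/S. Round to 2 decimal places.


Step 1: Wing loading = W / S = 395513 / 75.0
Step 2: Wing loading = 5273.51 N/m^2

5273.51


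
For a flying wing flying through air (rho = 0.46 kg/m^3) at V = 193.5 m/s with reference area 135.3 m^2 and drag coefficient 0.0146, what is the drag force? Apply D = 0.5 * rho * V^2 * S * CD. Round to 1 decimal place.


Step 1: Dynamic pressure q = 0.5 * 0.46 * 193.5^2 = 8611.7175 Pa
Step 2: Drag D = q * S * CD = 8611.7175 * 135.3 * 0.0146
Step 3: D = 17011.4 N

17011.4


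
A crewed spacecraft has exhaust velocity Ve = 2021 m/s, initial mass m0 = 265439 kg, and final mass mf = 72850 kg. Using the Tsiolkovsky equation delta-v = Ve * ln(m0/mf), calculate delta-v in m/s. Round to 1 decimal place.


Step 1: Mass ratio m0/mf = 265439 / 72850 = 3.643638
Step 2: ln(3.643638) = 1.292983
Step 3: delta-v = 2021 * 1.292983 = 2613.1 m/s

2613.1


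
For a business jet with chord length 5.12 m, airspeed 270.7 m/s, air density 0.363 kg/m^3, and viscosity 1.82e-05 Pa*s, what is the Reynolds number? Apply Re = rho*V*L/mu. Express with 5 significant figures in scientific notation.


Step 1: Numerator = rho * V * L = 0.363 * 270.7 * 5.12 = 503.112192
Step 2: Re = 503.112192 / 1.82e-05
Step 3: Re = 2.7644e+07

2.7644e+07


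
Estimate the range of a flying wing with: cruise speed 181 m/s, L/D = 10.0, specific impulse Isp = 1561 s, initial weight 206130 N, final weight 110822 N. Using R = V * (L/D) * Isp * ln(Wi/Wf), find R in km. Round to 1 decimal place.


Step 1: Coefficient = V * (L/D) * Isp = 181 * 10.0 * 1561 = 2825410.0 m
Step 2: Wi/Wf = 206130 / 110822 = 1.86001
Step 3: ln(1.86001) = 0.620582
Step 4: R = 2825410.0 * 0.620582 = 1753397.8 m = 1753.4 km

1753.4
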